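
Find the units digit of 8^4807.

The units digit of 8^n cycles with period 4: 8, 4, 2, 6, …
4807 leaves remainder 3 on division by 4, so 8^4807 ends in 2.

2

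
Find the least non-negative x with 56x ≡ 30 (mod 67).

46

The inverse of 56 mod 67 is 6 (since 56·6 = 336 ≡ 1).
So x ≡ 6·30 = 180 ≡ 46 (mod 67).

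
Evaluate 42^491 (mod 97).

45

Square-and-reduce mod 97: 42^1≡42, 42^2≡18, 42^4≡33, 42^8≡22, 42^16≡96, 42^32≡1, 42^64≡1, 42^128≡1, 42^256≡1.
Since 491 = 1 + 2 + 8 + 32 + 64 + 128 + 256 in binary, 42^491 ≡ 42·18·22·1·1·1·1 ≡ 45 (mod 97).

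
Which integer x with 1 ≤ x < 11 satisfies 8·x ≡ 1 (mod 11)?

8·7 = 56 = 5·11 + 1, so 8⁻¹ ≡ 7 (mod 11).

7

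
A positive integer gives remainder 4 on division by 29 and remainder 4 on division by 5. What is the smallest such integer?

4

x ≡ 4 (mod 5) gives x ∈ {4}.
The first of these with x mod 29 = 4 is 4.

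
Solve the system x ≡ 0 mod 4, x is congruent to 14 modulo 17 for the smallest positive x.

48

x ≡ 0 (mod 4) gives x ∈ {0, 4, 8, 12, 16, 20, 24, 28, …}.
The first of these with x mod 17 = 14 is 48.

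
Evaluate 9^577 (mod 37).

9

By repeated squaring mod 37: 9^1≡9, 9^2≡7, 9^4≡12, 9^8≡33, 9^16≡16, 9^32≡34, 9^64≡9, 9^128≡7, 9^256≡12, 9^512≡33.
Since 577 = 1 + 64 + 512 in binary, 9^577 ≡ 9·9·33 ≡ 9 (mod 37).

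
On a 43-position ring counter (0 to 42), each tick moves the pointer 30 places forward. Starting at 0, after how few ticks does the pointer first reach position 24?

30⁻¹ ≡ 33 (mod 43) because 30·33 = 990 = 23·43 + 1.
So x ≡ 33·24 = 792 ≡ 18 (mod 43).

18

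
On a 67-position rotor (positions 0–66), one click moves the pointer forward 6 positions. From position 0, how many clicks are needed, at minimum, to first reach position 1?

56

6·56 = 336 = 5·67 + 1, so 6⁻¹ ≡ 56 (mod 67).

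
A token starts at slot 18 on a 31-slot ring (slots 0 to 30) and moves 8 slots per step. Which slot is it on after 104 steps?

13

104·8 = 832.
832 mod 31 = 26 (since 26·31 = 806).
(18 + 26) mod 31 = 13.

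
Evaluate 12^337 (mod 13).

Successive squares of 12 mod 13: 12^1≡12, 12^2≡1, 12^4≡1, 12^8≡1, 12^16≡1, 12^32≡1, 12^64≡1, 12^128≡1, 12^256≡1.
Since 337 = 1 + 16 + 64 + 256 in binary, 12^337 ≡ 12·1·1·1 ≡ 12 (mod 13).

12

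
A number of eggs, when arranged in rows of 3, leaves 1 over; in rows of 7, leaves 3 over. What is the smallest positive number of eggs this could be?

Since 7·1 ≡ 1 (mod 3), take x = 3 + 7·((1−3)·1 mod 3) = 3 + 7·1 = 10.
Check: 10 mod 3 = 1, 10 mod 7 = 3.

10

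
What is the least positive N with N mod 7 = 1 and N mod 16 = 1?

1

x ≡ 1 (mod 7) gives x ∈ {1}.
The first of these with x mod 16 = 1 is 1.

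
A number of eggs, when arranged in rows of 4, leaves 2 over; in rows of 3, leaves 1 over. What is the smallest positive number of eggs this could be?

10

x ≡ 1 (mod 3) gives x ∈ {1, 4, 7, 10}.
The first of these with x mod 4 = 2 is 10.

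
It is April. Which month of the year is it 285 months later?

January

285 − 23·12 = 9, so 285 ≡ 9 (mod 12).
April + 9 months → January.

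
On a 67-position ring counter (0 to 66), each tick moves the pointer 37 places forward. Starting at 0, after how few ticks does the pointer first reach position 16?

62

37⁻¹ ≡ 29 (mod 67) because 37·29 = 1073 = 16·67 + 1.
Multiplying both sides by 29: x ≡ 29·16 = 464 ≡ 62 (mod 67).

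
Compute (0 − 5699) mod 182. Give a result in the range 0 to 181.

125

5699 mod 182 = 57 (since 31·182 = 5642).
(0 − 57) mod 182 = 125.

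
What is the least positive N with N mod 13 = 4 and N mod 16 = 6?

Since 16·9 ≡ 1 (mod 13), take x = 6 + 16·((4−6)·9 mod 13) = 6 + 16·8 = 134.
Check: 134 mod 13 = 4, 134 mod 16 = 6.

134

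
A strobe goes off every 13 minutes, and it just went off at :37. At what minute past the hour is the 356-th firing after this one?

356·13 = 4628.
Dividing 4628 by 60 gives quotient 77 and remainder 8.
(37 + 8) mod 60 = 45.

45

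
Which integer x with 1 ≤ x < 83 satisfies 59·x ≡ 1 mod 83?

38

59·38 = 2242 = 27·83 + 1, so 59⁻¹ ≡ 38 (mod 83).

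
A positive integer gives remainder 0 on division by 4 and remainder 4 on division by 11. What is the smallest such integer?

4

x ≡ 0 (mod 4) gives x ∈ {0, 4}.
The first of these with x mod 11 = 4 is 4.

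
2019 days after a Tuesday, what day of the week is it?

Dividing 2019 by 7 gives quotient 288 and remainder 3.
Tuesday + 3 days → Friday.

Friday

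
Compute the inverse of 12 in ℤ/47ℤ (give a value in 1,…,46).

47 = 3·12 + 11
12 = 1·11 + 1
11 = 11·1 + 0
Back-substituting gives 12·4 ≡ 1 (mod 47).

4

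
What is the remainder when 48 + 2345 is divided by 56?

2345 − 41·56 = 49, so 2345 ≡ 49 (mod 56).
(48 + 49) mod 56 = 41.

41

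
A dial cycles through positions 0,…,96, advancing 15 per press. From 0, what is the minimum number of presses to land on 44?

87

15⁻¹ ≡ 13 (mod 97) because 15·13 = 195 = 2·97 + 1.
So x ≡ 13·44 = 572 ≡ 87 (mod 97).
Check: 15·87 = 1305 = 13·97 + 44.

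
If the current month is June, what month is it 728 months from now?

February

728 − 60·12 = 8, so 728 ≡ 8 (mod 12).
June + 8 months → February.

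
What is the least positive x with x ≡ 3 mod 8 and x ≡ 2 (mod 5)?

x ≡ 2 (mod 5) gives x ∈ {2, 7, 12, 17, 22, 27}.
The first of these with x mod 8 = 3 is 27.

27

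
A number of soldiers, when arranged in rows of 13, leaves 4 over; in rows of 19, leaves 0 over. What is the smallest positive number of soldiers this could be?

95

Since 19·11 ≡ 1 (mod 13), take x = 0 + 19·((4−0)·11 mod 13) = 0 + 19·5 = 95.
Check: 95 mod 13 = 4, 95 mod 19 = 0.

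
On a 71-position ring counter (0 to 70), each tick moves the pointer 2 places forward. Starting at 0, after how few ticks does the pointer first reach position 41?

2⁻¹ ≡ 36 (mod 71) because 2·36 = 72 = 1·71 + 1.
So x ≡ 36·41 = 1476 ≡ 56 (mod 71).
Check: 2·56 = 112 = 1·71 + 41.

56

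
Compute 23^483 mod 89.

58

Square-and-reduce mod 89: 23^1≡23, 23^2≡84, 23^4≡25, 23^8≡2, 23^16≡4, 23^32≡16, 23^64≡78, 23^128≡32, 23^256≡45.
Since 483 = 1 + 2 + 32 + 64 + 128 + 256 in binary, 23^483 ≡ 23·84·16·78·32·45 ≡ 58 (mod 89).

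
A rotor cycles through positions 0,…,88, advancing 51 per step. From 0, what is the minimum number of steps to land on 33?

51⁻¹ ≡ 7 (mod 89) because 51·7 = 357 = 4·89 + 1.
Multiplying both sides by 7: x ≡ 7·33 = 231 ≡ 53 (mod 89).

53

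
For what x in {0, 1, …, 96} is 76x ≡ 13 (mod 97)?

4

76⁻¹ ≡ 60 (mod 97) because 76·60 = 4560 = 47·97 + 1.
Multiplying both sides by 60: x ≡ 60·13 = 780 ≡ 4 (mod 97).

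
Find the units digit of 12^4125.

2

The units digit of 12^n cycles with period 4: 2, 4, 8, 6, …
4125 mod 4 = 1, so the last digit matches 2^1 = 2.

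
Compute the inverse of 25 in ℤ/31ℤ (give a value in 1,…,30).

5

31 = 1·25 + 6
25 = 4·6 + 1
6 = 6·1 + 0
Back-substituting gives 25·5 ≡ 1 (mod 31).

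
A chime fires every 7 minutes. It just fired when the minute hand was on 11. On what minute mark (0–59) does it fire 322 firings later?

45

322·7 = 2254.
Dividing 2254 by 60 gives quotient 37 and remainder 34.
(11 + 34) mod 60 = 45.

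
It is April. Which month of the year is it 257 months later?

257 = 21·12 + 5, so 257 mod 12 = 5.
April + 5 months → September.

September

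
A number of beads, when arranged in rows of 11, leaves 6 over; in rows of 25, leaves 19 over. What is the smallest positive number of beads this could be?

94

x ≡ 6 (mod 11) gives x ∈ {6, 17, 28, 39, 50, 61, 72, 83, …}.
The first of these with x mod 25 = 19 is 94.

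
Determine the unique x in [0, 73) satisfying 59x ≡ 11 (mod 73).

67

The inverse of 59 mod 73 is 26 (since 59·26 = 1534 ≡ 1).
Multiplying both sides by 26: x ≡ 26·11 = 286 ≡ 67 (mod 73).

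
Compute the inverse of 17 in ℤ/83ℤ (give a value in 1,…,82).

44

83 = 4·17 + 15
17 = 1·15 + 2
15 = 7·2 + 1
2 = 2·1 + 0
Back-substituting gives 17·44 ≡ 1 (mod 83).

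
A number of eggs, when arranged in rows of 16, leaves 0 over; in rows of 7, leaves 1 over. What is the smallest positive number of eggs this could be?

x ≡ 1 (mod 7) gives x ∈ {1, 8, 15, 22, 29, 36, 43, 50, …}.
The first of these with x mod 16 = 0 is 64.

64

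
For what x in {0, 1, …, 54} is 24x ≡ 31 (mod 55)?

The inverse of 24 mod 55 is 39 (since 24·39 = 936 ≡ 1).
So x ≡ 39·31 = 1209 ≡ 54 (mod 55).

54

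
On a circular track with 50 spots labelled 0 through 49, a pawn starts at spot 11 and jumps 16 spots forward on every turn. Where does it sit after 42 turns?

33

42·16 = 672.
672 − 13·50 = 22, so 672 ≡ 22 (mod 50).
(11 + 22) mod 50 = 33.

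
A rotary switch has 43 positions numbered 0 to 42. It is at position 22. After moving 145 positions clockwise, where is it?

145 = 3·43 + 16, so 145 mod 43 = 16.
(22 + 16) mod 43 = 38.

38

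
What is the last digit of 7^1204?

1

Powers of 7 mod 10 repeat with period 4: 7, 9, 3, 1.
1204 leaves remainder 0 on division by 4, so 7^1204 ends in 1.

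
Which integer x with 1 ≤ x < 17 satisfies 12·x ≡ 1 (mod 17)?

10

17 = 1·12 + 5
12 = 2·5 + 2
5 = 2·2 + 1
2 = 2·1 + 0
Back-substituting gives 12·10 ≡ 1 (mod 17).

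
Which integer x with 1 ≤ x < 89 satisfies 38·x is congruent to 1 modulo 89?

89 = 2·38 + 13
38 = 2·13 + 12
13 = 1·12 + 1
12 = 12·1 + 0
Back-substituting gives 38·82 ≡ 1 (mod 89).

82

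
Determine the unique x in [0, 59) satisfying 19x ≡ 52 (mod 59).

40

19⁻¹ ≡ 28 (mod 59) because 19·28 = 532 = 9·59 + 1.
Multiplying both sides by 28: x ≡ 28·52 = 1456 ≡ 40 (mod 59).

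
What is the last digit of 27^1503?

3

Powers of 7 mod 10 repeat with period 4: 7, 9, 3, 1.
1503 mod 4 = 3, so the last digit matches 7^3 = 3.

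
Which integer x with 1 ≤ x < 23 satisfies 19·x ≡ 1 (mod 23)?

23 = 1·19 + 4
19 = 4·4 + 3
4 = 1·3 + 1
3 = 3·1 + 0
Back-substituting gives 19·17 ≡ 1 (mod 23).

17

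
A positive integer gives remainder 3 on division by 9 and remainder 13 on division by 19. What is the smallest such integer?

165

x ≡ 3 (mod 9) gives x ∈ {3, 12, 21, 30, 39, 48, 57, 66, …}.
The first of these with x mod 19 = 13 is 165.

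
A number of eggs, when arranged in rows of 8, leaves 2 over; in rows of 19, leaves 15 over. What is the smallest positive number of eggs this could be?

34

Since 19·3 ≡ 1 (mod 8), take x = 15 + 19·((2−15)·3 mod 8) = 15 + 19·1 = 34.
Check: 34 mod 8 = 2, 34 mod 19 = 15.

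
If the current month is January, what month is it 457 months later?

February

457 mod 12 = 1 (since 38·12 = 456).
January + 1 month → February.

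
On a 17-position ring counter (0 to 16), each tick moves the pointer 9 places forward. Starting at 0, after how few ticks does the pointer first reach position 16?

15

The inverse of 9 mod 17 is 2 (since 9·2 = 18 ≡ 1).
Multiplying both sides by 2: x ≡ 2·16 = 32 ≡ 15 (mod 17).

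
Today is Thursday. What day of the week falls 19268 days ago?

19268 = 2752·7 + 4, so 19268 mod 7 = 4.
Thursday − 4 days → Sunday.

Sunday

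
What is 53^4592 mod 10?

The units digit of 53^n cycles with period 4: 3, 9, 7, 1, …
4592 mod 4 = 0, so the last digit matches 3^4 = 1.

1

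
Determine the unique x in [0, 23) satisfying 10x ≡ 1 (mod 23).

10⁻¹ ≡ 7 (mod 23) because 10·7 = 70 = 3·23 + 1.
Multiplying both sides by 7: x ≡ 7·1 = 7 ≡ 7 (mod 23).

7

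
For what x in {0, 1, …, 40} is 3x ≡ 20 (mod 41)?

3⁻¹ ≡ 14 (mod 41) because 3·14 = 42 = 1·41 + 1.
So x ≡ 14·20 = 280 ≡ 34 (mod 41).
Check: 3·34 = 102 = 2·41 + 20.

34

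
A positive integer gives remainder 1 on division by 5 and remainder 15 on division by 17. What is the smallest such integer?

x ≡ 1 (mod 5) gives x ∈ {1, 6, 11, 16, 21, 26, 31, 36, …}.
The first of these with x mod 17 = 15 is 66.

66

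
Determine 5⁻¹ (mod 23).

5·14 = 70 = 3·23 + 1, so 5⁻¹ ≡ 14 (mod 23).

14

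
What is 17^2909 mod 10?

Powers of 7 mod 10 repeat with period 4: 7, 9, 3, 1.
2909 mod 4 = 1, so the last digit matches 7^1 = 7.

7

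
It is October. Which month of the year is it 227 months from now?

227 = 18·12 + 11, so 227 mod 12 = 11.
October + 11 months → September.

September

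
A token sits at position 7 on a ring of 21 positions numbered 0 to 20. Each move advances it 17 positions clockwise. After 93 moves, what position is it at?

13

93·17 = 1581.
1581 mod 21 = 6 (since 75·21 = 1575).
(7 + 6) mod 21 = 13.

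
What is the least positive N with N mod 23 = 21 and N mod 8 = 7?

Since 8·3 ≡ 1 (mod 23), take x = 7 + 8·((21−7)·3 mod 23) = 7 + 8·19 = 159.
Check: 159 mod 23 = 21, 159 mod 8 = 7.

159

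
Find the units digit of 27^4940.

1

Last digits of 7^n: 7, 9, 3, 1 (period 4).
4940 leaves remainder 0 on division by 4, so 27^4940 ends in 1.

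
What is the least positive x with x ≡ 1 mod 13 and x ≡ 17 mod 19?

131

x ≡ 1 (mod 13) gives x ∈ {1, 14, 27, 40, 53, 66, 79, 92, …}.
The first of these with x mod 19 = 17 is 131.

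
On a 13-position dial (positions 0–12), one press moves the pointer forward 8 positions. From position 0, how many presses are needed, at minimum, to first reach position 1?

13 = 1·8 + 5
8 = 1·5 + 3
5 = 1·3 + 2
3 = 1·2 + 1
2 = 2·1 + 0
Back-substituting gives 8·5 ≡ 1 (mod 13).

5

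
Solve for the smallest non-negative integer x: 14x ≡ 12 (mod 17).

13

The inverse of 14 mod 17 is 11 (since 14·11 = 154 ≡ 1).
So x ≡ 11·12 = 132 ≡ 13 (mod 17).
Check: 14·13 = 182 = 10·17 + 12.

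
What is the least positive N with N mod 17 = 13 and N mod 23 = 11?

Since 23·3 ≡ 1 (mod 17), take x = 11 + 23·((13−11)·3 mod 17) = 11 + 23·6 = 149.
Check: 149 mod 17 = 13, 149 mod 23 = 11.

149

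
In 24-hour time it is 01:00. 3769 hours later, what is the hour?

2

3769 = 157·24 + 1, so 3769 mod 24 = 1.
(1 + 1) mod 24 = 2.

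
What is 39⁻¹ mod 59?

59 = 1·39 + 20
39 = 1·20 + 19
20 = 1·19 + 1
19 = 19·1 + 0
Back-substituting gives 39·56 ≡ 1 (mod 59).

56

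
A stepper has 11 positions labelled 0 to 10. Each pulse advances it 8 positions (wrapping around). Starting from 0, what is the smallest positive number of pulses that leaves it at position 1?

7

8·7 = 56 = 5·11 + 1, so 8⁻¹ ≡ 7 (mod 11).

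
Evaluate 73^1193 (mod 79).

By repeated squaring mod 79: 73^1≡73, 73^2≡36, 73^4≡32, 73^8≡76, 73^16≡9, 73^32≡2, 73^64≡4, 73^128≡16, 73^256≡19, 73^512≡45, 73^1024≡50.
1193 = 1 + 8 + 32 + 128 + 1024, so 73^1193 ≡ 73·76·2·16·50 ≡ 44 (mod 79).

44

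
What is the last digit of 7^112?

1

Powers of 7 mod 10 repeat with period 4: 7, 9, 3, 1.
112 mod 4 = 0, so the last digit matches 7^4 = 1.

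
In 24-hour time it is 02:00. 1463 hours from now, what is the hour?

1

1463 = 60·24 + 23, so 1463 mod 24 = 23.
(2 + 23) mod 24 = 1.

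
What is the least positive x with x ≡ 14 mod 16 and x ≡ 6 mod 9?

x ≡ 6 (mod 9) gives x ∈ {6, 15, 24, 33, 42, 51, 60, 69, …}.
The first of these with x mod 16 = 14 is 78.

78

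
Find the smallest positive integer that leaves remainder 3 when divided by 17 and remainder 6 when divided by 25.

Since 25·15 ≡ 1 (mod 17), take x = 6 + 25·((3−6)·15 mod 17) = 6 + 25·6 = 156.
Check: 156 mod 17 = 3, 156 mod 25 = 6.

156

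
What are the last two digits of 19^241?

19

Successive squares of 19 mod 100: 19^1≡19, 19^2≡61, 19^4≡21, 19^8≡41, 19^16≡81, 19^32≡61, 19^64≡21, 19^128≡41.
241 = 1 + 16 + 32 + 64 + 128, so 19^241 ≡ 19·81·61·21·41 ≡ 19 (mod 100).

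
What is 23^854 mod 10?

9

Powers of 3 mod 10 repeat with period 4: 3, 9, 7, 1.
854 leaves remainder 2 on division by 4, so 23^854 ends in 9.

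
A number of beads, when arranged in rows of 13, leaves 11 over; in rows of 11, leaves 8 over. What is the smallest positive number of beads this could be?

63

x ≡ 8 (mod 11) gives x ∈ {8, 19, 30, 41, 52, 63}.
The first of these with x mod 13 = 11 is 63.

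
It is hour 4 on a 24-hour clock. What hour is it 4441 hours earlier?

4441 = 185·24 + 1, so 4441 mod 24 = 1.
(4 − 1) mod 24 = 3.

3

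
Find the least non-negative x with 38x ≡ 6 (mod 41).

39

The inverse of 38 mod 41 is 27 (since 38·27 = 1026 ≡ 1).
So x ≡ 27·6 = 162 ≡ 39 (mod 41).
Check: 38·39 = 1482 = 36·41 + 6.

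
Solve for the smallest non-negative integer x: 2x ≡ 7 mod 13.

10

The inverse of 2 mod 13 is 7 (since 2·7 = 14 ≡ 1).
Multiplying both sides by 7: x ≡ 7·7 = 49 ≡ 10 (mod 13).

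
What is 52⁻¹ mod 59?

42

59 = 1·52 + 7
52 = 7·7 + 3
7 = 2·3 + 1
3 = 3·1 + 0
Back-substituting gives 52·42 ≡ 1 (mod 59).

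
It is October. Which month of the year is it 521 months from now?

Dividing 521 by 12 gives quotient 43 and remainder 5.
October + 5 months → March.

March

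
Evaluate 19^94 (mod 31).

Successive squares of 19 mod 31: 19^1≡19, 19^2≡20, 19^4≡28, 19^8≡9, 19^16≡19, 19^32≡20, 19^64≡28.
Since 94 = 2 + 4 + 8 + 16 + 64 in binary, 19^94 ≡ 20·28·9·19·28 ≡ 28 (mod 31).

28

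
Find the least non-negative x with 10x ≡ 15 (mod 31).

10⁻¹ ≡ 28 (mod 31) because 10·28 = 280 = 9·31 + 1.
Multiplying both sides by 28: x ≡ 28·15 = 420 ≡ 17 (mod 31).

17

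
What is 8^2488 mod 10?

6

The units digit of 8^n cycles with period 4: 8, 4, 2, 6, …
2488 mod 4 = 0, so the last digit matches 8^4 = 6.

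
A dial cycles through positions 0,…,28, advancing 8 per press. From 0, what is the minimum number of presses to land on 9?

8⁻¹ ≡ 11 (mod 29) because 8·11 = 88 = 3·29 + 1.
Multiplying both sides by 11: x ≡ 11·9 = 99 ≡ 12 (mod 29).

12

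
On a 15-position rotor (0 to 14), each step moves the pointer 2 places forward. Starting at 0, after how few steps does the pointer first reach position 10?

2⁻¹ ≡ 8 (mod 15) because 2·8 = 16 = 1·15 + 1.
Multiplying both sides by 8: x ≡ 8·10 = 80 ≡ 5 (mod 15).

5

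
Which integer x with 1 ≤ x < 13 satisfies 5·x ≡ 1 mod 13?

8

13 = 2·5 + 3
5 = 1·3 + 2
3 = 1·2 + 1
2 = 2·1 + 0
Back-substituting gives 5·8 ≡ 1 (mod 13).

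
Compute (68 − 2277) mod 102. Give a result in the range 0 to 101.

35

2277 = 22·102 + 33, so 2277 mod 102 = 33.
(68 − 33) mod 102 = 35.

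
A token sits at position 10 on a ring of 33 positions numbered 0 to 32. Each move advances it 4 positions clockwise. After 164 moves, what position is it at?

164·4 = 656.
Dividing 656 by 33 gives quotient 19 and remainder 29.
(10 + 29) mod 33 = 6.

6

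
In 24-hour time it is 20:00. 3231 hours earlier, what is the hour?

Dividing 3231 by 24 gives quotient 134 and remainder 15.
(20 − 15) mod 24 = 5.

5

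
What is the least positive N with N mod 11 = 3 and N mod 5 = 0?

25

x ≡ 0 (mod 5) gives x ∈ {0, 5, 10, 15, 20, 25}.
The first of these with x mod 11 = 3 is 25.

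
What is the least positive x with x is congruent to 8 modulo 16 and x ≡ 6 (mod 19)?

120

Since 19·11 ≡ 1 (mod 16), take x = 6 + 19·((8−6)·11 mod 16) = 6 + 19·6 = 120.
Check: 120 mod 16 = 8, 120 mod 19 = 6.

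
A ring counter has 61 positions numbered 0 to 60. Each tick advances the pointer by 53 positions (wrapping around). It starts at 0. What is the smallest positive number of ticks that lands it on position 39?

The inverse of 53 mod 61 is 38 (since 53·38 = 2014 ≡ 1).
Multiplying both sides by 38: x ≡ 38·39 = 1482 ≡ 18 (mod 61).
Check: 53·18 = 954 = 15·61 + 39.

18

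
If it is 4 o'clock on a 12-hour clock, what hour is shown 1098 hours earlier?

1098 = 91·12 + 6, so 1098 mod 12 = 6.
4 − 6 → 10 on a 12-hour dial.

10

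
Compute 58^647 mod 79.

Successive squares of 58 mod 79: 58^1≡58, 58^2≡46, 58^4≡62, 58^8≡52, 58^16≡18, 58^32≡8, 58^64≡64, 58^128≡67, 58^256≡65, 58^512≡38.
Since 647 = 1 + 2 + 4 + 128 + 512 in binary, 58^647 ≡ 58·46·62·67·38 ≡ 57 (mod 79).

57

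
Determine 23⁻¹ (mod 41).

25

41 = 1·23 + 18
23 = 1·18 + 5
18 = 3·5 + 3
5 = 1·3 + 2
3 = 1·2 + 1
2 = 2·1 + 0
Back-substituting gives 23·25 ≡ 1 (mod 41).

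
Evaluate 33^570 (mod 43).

11

Successive squares of 33 mod 43: 33^1≡33, 33^2≡14, 33^4≡24, 33^8≡17, 33^16≡31, 33^32≡15, 33^64≡10, 33^128≡14, 33^256≡24, 33^512≡17.
570 = 2 + 8 + 16 + 32 + 512, so 33^570 ≡ 14·17·31·15·17 ≡ 11 (mod 43).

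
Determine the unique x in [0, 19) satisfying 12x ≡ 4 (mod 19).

The inverse of 12 mod 19 is 8 (since 12·8 = 96 ≡ 1).
Multiplying both sides by 8: x ≡ 8·4 = 32 ≡ 13 (mod 19).
Check: 12·13 = 156 = 8·19 + 4.

13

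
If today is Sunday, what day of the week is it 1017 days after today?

1017 = 145·7 + 2, so 1017 mod 7 = 2.
Sunday + 2 days → Tuesday.

Tuesday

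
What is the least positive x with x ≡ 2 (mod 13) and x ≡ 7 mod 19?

x ≡ 2 (mod 13) gives x ∈ {2, 15, 28, 41, 54, 67, 80, 93, …}.
The first of these with x mod 19 = 7 is 197.

197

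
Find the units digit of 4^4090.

Powers of 4 mod 10 repeat with period 2: 4, 6.
4090 leaves remainder 0 on division by 2, so 4^4090 ends in 6.

6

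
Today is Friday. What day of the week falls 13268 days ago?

Dividing 13268 by 7 gives quotient 1895 and remainder 3.
Friday − 3 days → Tuesday.

Tuesday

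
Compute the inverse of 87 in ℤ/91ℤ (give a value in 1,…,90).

68

87·68 = 5916 = 65·91 + 1, so 87⁻¹ ≡ 68 (mod 91).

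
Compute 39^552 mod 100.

Successive squares of 39 mod 100: 39^1≡39, 39^2≡21, 39^4≡41, 39^8≡81, 39^16≡61, 39^32≡21, 39^64≡41, 39^128≡81, 39^256≡61, 39^512≡21.
552 = 8 + 32 + 512, so 39^552 ≡ 81·21·21 ≡ 21 (mod 100).

21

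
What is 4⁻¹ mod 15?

4

4·4 = 16 = 1·15 + 1, so 4⁻¹ ≡ 4 (mod 15).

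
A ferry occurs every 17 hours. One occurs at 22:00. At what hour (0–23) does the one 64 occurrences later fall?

6

64·17 = 1088.
1088 mod 24 = 8 (since 45·24 = 1080).
(22 + 8) mod 24 = 6.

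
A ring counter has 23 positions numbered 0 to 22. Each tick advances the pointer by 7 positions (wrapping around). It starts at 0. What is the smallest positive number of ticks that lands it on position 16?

22

7⁻¹ ≡ 10 (mod 23) because 7·10 = 70 = 3·23 + 1.
So x ≡ 10·16 = 160 ≡ 22 (mod 23).
Check: 7·22 = 154 = 6·23 + 16.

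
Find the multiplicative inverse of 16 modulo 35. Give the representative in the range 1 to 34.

11

35 = 2·16 + 3
16 = 5·3 + 1
3 = 3·1 + 0
Back-substituting gives 16·11 ≡ 1 (mod 35).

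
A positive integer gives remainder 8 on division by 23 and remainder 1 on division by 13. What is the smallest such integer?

261

Since 13·16 ≡ 1 (mod 23), take x = 1 + 13·((8−1)·16 mod 23) = 1 + 13·20 = 261.
Check: 261 mod 23 = 8, 261 mod 13 = 1.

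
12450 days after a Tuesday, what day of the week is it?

Saturday

12450 − 1778·7 = 4, so 12450 ≡ 4 (mod 7).
Tuesday + 4 days → Saturday.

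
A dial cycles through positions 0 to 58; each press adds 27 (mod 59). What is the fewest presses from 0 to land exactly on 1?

35

59 = 2·27 + 5
27 = 5·5 + 2
5 = 2·2 + 1
2 = 2·1 + 0
Back-substituting gives 27·35 ≡ 1 (mod 59).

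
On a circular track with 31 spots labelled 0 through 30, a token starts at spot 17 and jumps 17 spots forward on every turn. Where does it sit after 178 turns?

5

178·17 = 3026.
3026 mod 31 = 19 (since 97·31 = 3007).
(17 + 19) mod 31 = 5.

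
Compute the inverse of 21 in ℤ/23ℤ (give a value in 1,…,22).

23 = 1·21 + 2
21 = 10·2 + 1
2 = 2·1 + 0
Back-substituting gives 21·11 ≡ 1 (mod 23).

11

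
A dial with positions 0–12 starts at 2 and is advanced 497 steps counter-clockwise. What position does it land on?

497 mod 13 = 3 (since 38·13 = 494).
(2 − 3) mod 13 = 12.

12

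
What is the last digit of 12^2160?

6

Powers of 2 mod 10 repeat with period 4: 2, 4, 8, 6.
2160 mod 4 = 0, so the last digit matches 2^4 = 6.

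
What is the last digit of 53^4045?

3

The units digit of 53^n cycles with period 4: 3, 9, 7, 1, …
4045 mod 4 = 1, so the last digit matches 3^1 = 3.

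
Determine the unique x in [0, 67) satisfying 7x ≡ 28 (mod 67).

4

7⁻¹ ≡ 48 (mod 67) because 7·48 = 336 = 5·67 + 1.
So x ≡ 48·28 = 1344 ≡ 4 (mod 67).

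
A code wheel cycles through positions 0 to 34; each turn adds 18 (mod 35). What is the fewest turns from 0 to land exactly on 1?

35 = 1·18 + 17
18 = 1·17 + 1
17 = 17·1 + 0
Back-substituting gives 18·2 ≡ 1 (mod 35).

2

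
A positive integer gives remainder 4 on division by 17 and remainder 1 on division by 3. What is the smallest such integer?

x ≡ 1 (mod 3) gives x ∈ {1, 4}.
The first of these with x mod 17 = 4 is 4.

4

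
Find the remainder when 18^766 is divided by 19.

By repeated squaring mod 19: 18^1≡18, 18^2≡1, 18^4≡1, 18^8≡1, 18^16≡1, 18^32≡1, 18^64≡1, 18^128≡1, 18^256≡1, 18^512≡1.
766 = 2 + 4 + 8 + 16 + 32 + 64 + 128 + 512, so 18^766 ≡ 1·1·1·1·1·1·1·1 ≡ 1 (mod 19).

1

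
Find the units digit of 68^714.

Powers of 8 mod 10 repeat with period 4: 8, 4, 2, 6.
714 mod 4 = 2, so the last digit matches 8^2 = 4.

4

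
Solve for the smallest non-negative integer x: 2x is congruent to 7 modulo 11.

9

2⁻¹ ≡ 6 (mod 11) because 2·6 = 12 = 1·11 + 1.
So x ≡ 6·7 = 42 ≡ 9 (mod 11).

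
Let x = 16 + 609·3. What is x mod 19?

609·3 = 1827.
Dividing 1827 by 19 gives quotient 96 and remainder 3.
(16 + 3) mod 19 = 0.

0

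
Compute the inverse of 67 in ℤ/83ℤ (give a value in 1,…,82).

67·57 = 3819 = 46·83 + 1, so 67⁻¹ ≡ 57 (mod 83).

57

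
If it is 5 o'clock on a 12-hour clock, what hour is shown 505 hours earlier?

505 − 42·12 = 1, so 505 ≡ 1 (mod 12).
5 − 1 → 4 on a 12-hour dial.

4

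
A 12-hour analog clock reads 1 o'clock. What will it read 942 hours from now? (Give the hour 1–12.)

942 − 78·12 = 6, so 942 ≡ 6 (mod 12).
1 + 6 → 7 on a 12-hour dial.

7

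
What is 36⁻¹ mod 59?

36·41 = 1476 = 25·59 + 1, so 36⁻¹ ≡ 41 (mod 59).

41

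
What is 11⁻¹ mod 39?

11·32 = 352 = 9·39 + 1, so 11⁻¹ ≡ 32 (mod 39).

32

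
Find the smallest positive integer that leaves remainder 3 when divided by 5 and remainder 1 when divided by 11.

x ≡ 3 (mod 5) gives x ∈ {3, 8, 13, 18, 23}.
The first of these with x mod 11 = 1 is 23.

23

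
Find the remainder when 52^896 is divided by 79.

Successive squares of 52 mod 79: 52^1≡52, 52^2≡18, 52^4≡8, 52^8≡64, 52^16≡67, 52^32≡65, 52^64≡38, 52^128≡22, 52^256≡10, 52^512≡21.
896 = 128 + 256 + 512, so 52^896 ≡ 22·10·21 ≡ 38 (mod 79).

38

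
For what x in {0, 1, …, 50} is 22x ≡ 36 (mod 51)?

48

The inverse of 22 mod 51 is 7 (since 22·7 = 154 ≡ 1).
So x ≡ 7·36 = 252 ≡ 48 (mod 51).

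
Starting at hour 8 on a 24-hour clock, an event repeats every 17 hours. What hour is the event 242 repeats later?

242·17 = 4114.
Dividing 4114 by 24 gives quotient 171 and remainder 10.
(8 + 10) mod 24 = 18.

18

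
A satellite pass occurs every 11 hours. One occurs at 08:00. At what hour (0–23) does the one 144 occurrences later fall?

8

144·11 = 1584.
1584 − 66·24 = 0, so 1584 ≡ 0 (mod 24).
(8 + 0) mod 24 = 8.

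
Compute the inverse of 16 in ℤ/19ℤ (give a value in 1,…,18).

6

19 = 1·16 + 3
16 = 5·3 + 1
3 = 3·1 + 0
Back-substituting gives 16·6 ≡ 1 (mod 19).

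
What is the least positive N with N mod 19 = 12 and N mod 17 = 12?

12

x ≡ 12 (mod 17) gives x ∈ {12}.
The first of these with x mod 19 = 12 is 12.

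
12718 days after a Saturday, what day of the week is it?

12718 mod 7 = 6 (since 1816·7 = 12712).
Saturday + 6 days → Friday.

Friday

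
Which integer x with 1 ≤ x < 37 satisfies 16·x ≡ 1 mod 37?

7

16·7 = 112 = 3·37 + 1, so 16⁻¹ ≡ 7 (mod 37).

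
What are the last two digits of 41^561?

41

Square-and-reduce mod 100: 41^1≡41, 41^2≡81, 41^4≡61, 41^8≡21, 41^16≡41, 41^32≡81, 41^64≡61, 41^128≡21, 41^256≡41, 41^512≡81.
Since 561 = 1 + 16 + 32 + 512 in binary, 41^561 ≡ 41·41·81·81 ≡ 41 (mod 100).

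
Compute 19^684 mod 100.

By repeated squaring mod 100: 19^1≡19, 19^2≡61, 19^4≡21, 19^8≡41, 19^16≡81, 19^32≡61, 19^64≡21, 19^128≡41, 19^256≡81, 19^512≡61.
Since 684 = 4 + 8 + 32 + 128 + 512 in binary, 19^684 ≡ 21·41·61·41·61 ≡ 21 (mod 100).

21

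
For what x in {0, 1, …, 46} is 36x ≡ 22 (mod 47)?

45

The inverse of 36 mod 47 is 17 (since 36·17 = 612 ≡ 1).
Multiplying both sides by 17: x ≡ 17·22 = 374 ≡ 45 (mod 47).
Check: 36·45 = 1620 = 34·47 + 22.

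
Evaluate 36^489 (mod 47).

37

Square-and-reduce mod 47: 36^1≡36, 36^2≡27, 36^4≡24, 36^8≡12, 36^16≡3, 36^32≡9, 36^64≡34, 36^128≡28, 36^256≡32.
Since 489 = 1 + 8 + 32 + 64 + 128 + 256 in binary, 36^489 ≡ 36·12·9·34·28·32 ≡ 37 (mod 47).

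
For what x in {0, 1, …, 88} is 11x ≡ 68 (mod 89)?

79

11⁻¹ ≡ 81 (mod 89) because 11·81 = 891 = 10·89 + 1.
Multiplying both sides by 81: x ≡ 81·68 = 5508 ≡ 79 (mod 89).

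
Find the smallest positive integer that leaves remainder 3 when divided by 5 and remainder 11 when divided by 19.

68

x ≡ 3 (mod 5) gives x ∈ {3, 8, 13, 18, 23, 28, 33, 38, …}.
The first of these with x mod 19 = 11 is 68.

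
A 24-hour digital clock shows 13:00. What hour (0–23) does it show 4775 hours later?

12

4775 = 198·24 + 23, so 4775 mod 24 = 23.
(13 + 23) mod 24 = 12.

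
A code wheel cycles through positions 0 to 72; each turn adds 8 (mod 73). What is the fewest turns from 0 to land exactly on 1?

64

8·64 = 512 = 7·73 + 1, so 8⁻¹ ≡ 64 (mod 73).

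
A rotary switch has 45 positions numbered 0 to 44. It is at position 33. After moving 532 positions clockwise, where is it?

532 = 11·45 + 37, so 532 mod 45 = 37.
(33 + 37) mod 45 = 25.

25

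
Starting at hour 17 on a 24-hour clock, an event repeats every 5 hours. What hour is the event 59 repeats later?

0

59·5 = 295.
295 − 12·24 = 7, so 295 ≡ 7 (mod 24).
(17 + 7) mod 24 = 0.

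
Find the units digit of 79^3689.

9

Last digits of 9^n: 9, 1 (period 2).
3689 leaves remainder 1 on division by 2, so 79^3689 ends in 9.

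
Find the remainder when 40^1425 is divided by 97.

55

Square-and-reduce mod 97: 40^1≡40, 40^2≡48, 40^4≡73, 40^8≡91, 40^16≡36, 40^32≡35, 40^64≡61, 40^128≡35, 40^256≡61, 40^512≡35, 40^1024≡61.
1425 = 1 + 16 + 128 + 256 + 1024, so 40^1425 ≡ 40·36·35·61·61 ≡ 55 (mod 97).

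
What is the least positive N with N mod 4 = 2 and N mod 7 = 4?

Since 7·3 ≡ 1 (mod 4), take x = 4 + 7·((2−4)·3 mod 4) = 4 + 7·2 = 18.
Check: 18 mod 4 = 2, 18 mod 7 = 4.

18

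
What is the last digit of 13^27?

7

Powers of 3 mod 10 repeat with period 4: 3, 9, 7, 1.
27 mod 4 = 3, so the last digit matches 3^3 = 7.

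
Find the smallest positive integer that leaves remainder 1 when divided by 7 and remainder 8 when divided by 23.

Since 23·4 ≡ 1 (mod 7), take x = 8 + 23·((1−8)·4 mod 7) = 8 + 23·0 = 8.
Check: 8 mod 7 = 1, 8 mod 23 = 8.

8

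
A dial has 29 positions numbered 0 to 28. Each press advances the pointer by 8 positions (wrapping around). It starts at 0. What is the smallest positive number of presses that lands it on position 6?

8⁻¹ ≡ 11 (mod 29) because 8·11 = 88 = 3·29 + 1.
So x ≡ 11·6 = 66 ≡ 8 (mod 29).

8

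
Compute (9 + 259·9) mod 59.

39

259·9 = 2331.
Dividing 2331 by 59 gives quotient 39 and remainder 30.
(9 + 30) mod 59 = 39.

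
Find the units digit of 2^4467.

8

Last digits of 2^n: 2, 4, 8, 6 (period 4).
4467 leaves remainder 3 on division by 4, so 2^4467 ends in 8.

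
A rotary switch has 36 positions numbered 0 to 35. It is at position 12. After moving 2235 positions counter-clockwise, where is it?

2235 − 62·36 = 3, so 2235 ≡ 3 (mod 36).
(12 − 3) mod 36 = 9.

9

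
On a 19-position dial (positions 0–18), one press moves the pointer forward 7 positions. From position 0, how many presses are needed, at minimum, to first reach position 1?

7·11 = 77 = 4·19 + 1, so 7⁻¹ ≡ 11 (mod 19).

11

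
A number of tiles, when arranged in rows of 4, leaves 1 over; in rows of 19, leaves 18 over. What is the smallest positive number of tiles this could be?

37

x ≡ 1 (mod 4) gives x ∈ {1, 5, 9, 13, 17, 21, 25, 29, …}.
The first of these with x mod 19 = 18 is 37.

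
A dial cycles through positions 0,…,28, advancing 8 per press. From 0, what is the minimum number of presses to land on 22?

8⁻¹ ≡ 11 (mod 29) because 8·11 = 88 = 3·29 + 1.
Multiplying both sides by 11: x ≡ 11·22 = 242 ≡ 10 (mod 29).

10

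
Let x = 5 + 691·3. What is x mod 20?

691·3 = 2073.
2073 − 103·20 = 13, so 2073 ≡ 13 (mod 20).
(5 + 13) mod 20 = 18.

18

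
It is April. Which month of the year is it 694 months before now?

June

694 = 57·12 + 10, so 694 mod 12 = 10.
April − 10 months → June.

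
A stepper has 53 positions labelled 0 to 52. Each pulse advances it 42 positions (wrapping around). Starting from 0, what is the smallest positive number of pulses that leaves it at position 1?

24

53 = 1·42 + 11
42 = 3·11 + 9
11 = 1·9 + 2
9 = 4·2 + 1
2 = 2·1 + 0
Back-substituting gives 42·24 ≡ 1 (mod 53).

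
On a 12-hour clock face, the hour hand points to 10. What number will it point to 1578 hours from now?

1578 mod 12 = 6 (since 131·12 = 1572).
10 + 6 → 4 on a 12-hour dial.

4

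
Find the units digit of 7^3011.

The units digit of 7^n cycles with period 4: 7, 9, 3, 1, …
3011 leaves remainder 3 on division by 4, so 7^3011 ends in 3.

3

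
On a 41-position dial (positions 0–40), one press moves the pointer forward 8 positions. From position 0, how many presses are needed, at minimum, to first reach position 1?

8·36 = 288 = 7·41 + 1, so 8⁻¹ ≡ 36 (mod 41).

36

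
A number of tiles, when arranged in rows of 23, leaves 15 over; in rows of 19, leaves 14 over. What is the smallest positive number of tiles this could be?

337

x ≡ 14 (mod 19) gives x ∈ {14, 33, 52, 71, 90, 109, 128, 147, …}.
The first of these with x mod 23 = 15 is 337.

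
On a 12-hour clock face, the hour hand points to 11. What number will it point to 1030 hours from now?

1030 − 85·12 = 10, so 1030 ≡ 10 (mod 12).
11 + 10 → 9 on a 12-hour dial.

9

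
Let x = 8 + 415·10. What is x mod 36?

18

415·10 = 4150.
4150 = 115·36 + 10, so 4150 mod 36 = 10.
(8 + 10) mod 36 = 18.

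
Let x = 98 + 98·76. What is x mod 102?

100

98·76 = 7448.
7448 = 73·102 + 2, so 7448 mod 102 = 2.
(98 + 2) mod 102 = 100.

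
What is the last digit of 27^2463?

3

Powers of 7 mod 10 repeat with period 4: 7, 9, 3, 1.
2463 mod 4 = 3, so the last digit matches 7^3 = 3.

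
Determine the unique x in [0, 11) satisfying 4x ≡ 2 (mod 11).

4⁻¹ ≡ 3 (mod 11) because 4·3 = 12 = 1·11 + 1.
Multiplying both sides by 3: x ≡ 3·2 = 6 ≡ 6 (mod 11).

6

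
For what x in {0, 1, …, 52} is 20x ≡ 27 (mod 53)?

4

The inverse of 20 mod 53 is 8 (since 20·8 = 160 ≡ 1).
So x ≡ 8·27 = 216 ≡ 4 (mod 53).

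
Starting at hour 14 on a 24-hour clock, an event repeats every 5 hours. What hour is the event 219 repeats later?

5

219·5 = 1095.
1095 − 45·24 = 15, so 1095 ≡ 15 (mod 24).
(14 + 15) mod 24 = 5.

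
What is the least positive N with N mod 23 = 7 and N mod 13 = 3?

Since 13·16 ≡ 1 (mod 23), take x = 3 + 13·((7−3)·16 mod 23) = 3 + 13·18 = 237.
Check: 237 mod 23 = 7, 237 mod 13 = 3.

237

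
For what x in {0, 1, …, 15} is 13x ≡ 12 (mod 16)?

The inverse of 13 mod 16 is 5 (since 13·5 = 65 ≡ 1).
So x ≡ 5·12 = 60 ≡ 12 (mod 16).

12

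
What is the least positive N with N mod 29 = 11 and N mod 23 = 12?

127

Since 23·24 ≡ 1 (mod 29), take x = 12 + 23·((11−12)·24 mod 29) = 12 + 23·5 = 127.
Check: 127 mod 29 = 11, 127 mod 23 = 12.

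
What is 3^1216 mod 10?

Powers of 3 mod 10 repeat with period 4: 3, 9, 7, 1.
1216 leaves remainder 0 on division by 4, so 3^1216 ends in 1.

1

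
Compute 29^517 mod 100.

Square-and-reduce mod 100: 29^1≡29, 29^2≡41, 29^4≡81, 29^8≡61, 29^16≡21, 29^32≡41, 29^64≡81, 29^128≡61, 29^256≡21, 29^512≡41.
517 = 1 + 4 + 512, so 29^517 ≡ 29·81·41 ≡ 9 (mod 100).

9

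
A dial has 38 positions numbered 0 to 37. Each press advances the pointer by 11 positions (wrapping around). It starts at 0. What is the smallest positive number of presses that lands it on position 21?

11⁻¹ ≡ 7 (mod 38) because 11·7 = 77 = 2·38 + 1.
So x ≡ 7·21 = 147 ≡ 33 (mod 38).
Check: 11·33 = 363 = 9·38 + 21.

33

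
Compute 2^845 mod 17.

By repeated squaring mod 17: 2^1≡2, 2^2≡4, 2^4≡16, 2^8≡1, 2^16≡1, 2^32≡1, 2^64≡1, 2^128≡1, 2^256≡1, 2^512≡1.
Since 845 = 1 + 4 + 8 + 64 + 256 + 512 in binary, 2^845 ≡ 2·16·1·1·1·1 ≡ 15 (mod 17).

15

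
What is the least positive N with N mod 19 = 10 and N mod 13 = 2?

x ≡ 2 (mod 13) gives x ∈ {2, 15, 28, 41, 54, 67}.
The first of these with x mod 19 = 10 is 67.

67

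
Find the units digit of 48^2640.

Powers of 8 mod 10 repeat with period 4: 8, 4, 2, 6.
2640 mod 4 = 0, so the last digit matches 8^4 = 6.

6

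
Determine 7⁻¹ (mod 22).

19

22 = 3·7 + 1
7 = 7·1 + 0
Back-substituting gives 7·19 ≡ 1 (mod 22).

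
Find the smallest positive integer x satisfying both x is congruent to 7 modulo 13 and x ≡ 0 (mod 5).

x ≡ 0 (mod 5) gives x ∈ {0, 5, 10, 15, 20}.
The first of these with x mod 13 = 7 is 20.

20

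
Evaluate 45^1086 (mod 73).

By repeated squaring mod 73: 45^1≡45, 45^2≡54, 45^4≡69, 45^8≡16, 45^16≡37, 45^32≡55, 45^64≡32, 45^128≡2, 45^256≡4, 45^512≡16, 45^1024≡37.
Since 1086 = 2 + 4 + 8 + 16 + 32 + 1024 in binary, 45^1086 ≡ 54·69·16·37·55·37 ≡ 3 (mod 73).

3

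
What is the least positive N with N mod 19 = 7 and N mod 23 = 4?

x ≡ 7 (mod 19) gives x ∈ {7, 26, 45, 64, 83, 102, 121, 140, …}.
The first of these with x mod 23 = 4 is 349.

349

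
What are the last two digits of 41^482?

Square-and-reduce mod 100: 41^1≡41, 41^2≡81, 41^4≡61, 41^8≡21, 41^16≡41, 41^32≡81, 41^64≡61, 41^128≡21, 41^256≡41.
Since 482 = 2 + 32 + 64 + 128 + 256 in binary, 41^482 ≡ 81·81·61·21·41 ≡ 81 (mod 100).

81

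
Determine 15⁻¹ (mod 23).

23 = 1·15 + 8
15 = 1·8 + 7
8 = 1·7 + 1
7 = 7·1 + 0
Back-substituting gives 15·20 ≡ 1 (mod 23).

20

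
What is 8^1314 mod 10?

4

The units digit of 8^n cycles with period 4: 8, 4, 2, 6, …
1314 leaves remainder 2 on division by 4, so 8^1314 ends in 4.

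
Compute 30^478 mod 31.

1

Successive squares of 30 mod 31: 30^1≡30, 30^2≡1, 30^4≡1, 30^8≡1, 30^16≡1, 30^32≡1, 30^64≡1, 30^128≡1, 30^256≡1.
Since 478 = 2 + 4 + 8 + 16 + 64 + 128 + 256 in binary, 30^478 ≡ 1·1·1·1·1·1·1 ≡ 1 (mod 31).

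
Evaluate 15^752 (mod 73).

2

Square-and-reduce mod 73: 15^1≡15, 15^2≡6, 15^4≡36, 15^8≡55, 15^16≡32, 15^32≡2, 15^64≡4, 15^128≡16, 15^256≡37, 15^512≡55.
Since 752 = 16 + 32 + 64 + 128 + 512 in binary, 15^752 ≡ 32·2·4·16·55 ≡ 2 (mod 73).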